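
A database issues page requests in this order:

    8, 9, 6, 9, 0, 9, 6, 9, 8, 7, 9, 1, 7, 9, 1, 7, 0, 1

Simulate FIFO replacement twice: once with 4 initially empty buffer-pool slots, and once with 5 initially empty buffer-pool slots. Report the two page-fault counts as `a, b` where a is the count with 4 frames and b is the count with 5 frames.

4 frames: F F F . F . . . . F . F . F . . . . → 7 faults.
5 frames: F F F . F . . . . F . F . . . . . . → 6 faults.
6 < 7: adding a frame reduced faults, as is typical.

7, 6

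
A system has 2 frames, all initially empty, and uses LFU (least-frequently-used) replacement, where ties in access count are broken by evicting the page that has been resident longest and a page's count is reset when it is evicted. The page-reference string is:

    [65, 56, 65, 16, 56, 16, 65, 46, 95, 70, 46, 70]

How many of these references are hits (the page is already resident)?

65: miss, frames (65)
56: miss, frames (65 56)
65: hit
16: miss, evict 56, frames (65 16)
56: miss, evict 16, frames (65 56)
16: miss, evict 56, frames (65 16)
65: hit
46: miss, evict 16, frames (65 46)
95: miss, evict 46, frames (65 95)
70: miss, evict 95, frames (65 70)
46: miss, evict 70, frames (65 46)
70: miss, evict 46, frames (65 70)
Hits: 2.

2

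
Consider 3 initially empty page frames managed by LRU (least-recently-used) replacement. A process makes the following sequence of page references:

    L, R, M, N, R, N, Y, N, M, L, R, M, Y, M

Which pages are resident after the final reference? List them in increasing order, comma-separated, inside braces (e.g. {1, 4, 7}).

L → miss, frames (L)
R → miss, frames (L R)
M → miss, frames (L R M)
N → miss, evict L, frames (R M N)
R → hit
N → hit
Y → miss, evict M, frames (R N Y)
N → hit
M → miss, evict R, frames (Y N M)
L → miss, evict Y, frames (N M L)
R → miss, evict N, frames (M L R)
M → hit
Y → miss, evict L, frames (R M Y)
M → hit

{M, R, Y}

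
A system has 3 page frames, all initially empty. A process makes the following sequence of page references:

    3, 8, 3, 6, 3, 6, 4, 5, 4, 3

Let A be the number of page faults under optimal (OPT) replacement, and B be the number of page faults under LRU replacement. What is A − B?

Under OPT: F F . F . . F F . . → 5 faults.
Under LRU: F F . F . . F F . F → 6 faults.
A − B = 5 − 6 = -1.

-1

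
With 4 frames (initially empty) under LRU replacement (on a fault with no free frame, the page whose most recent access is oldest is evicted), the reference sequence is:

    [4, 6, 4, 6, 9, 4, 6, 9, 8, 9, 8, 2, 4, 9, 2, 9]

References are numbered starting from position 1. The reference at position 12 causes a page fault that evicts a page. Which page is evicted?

pos 1: 4: miss, frames [4]
pos 2: 6: miss, frames [4, 6]
pos 3: 4: hit
pos 4: 6: hit
pos 5: 9: miss, frames [4, 6, 9]
pos 6: 4: hit
pos 7: 6: hit
pos 8: 9: hit
pos 9: 8: miss, frames [4, 6, 9, 8]
pos 10: 9: hit
pos 11: 8: hit
pos 12: 2: miss, evict 4, frames [6, 9, 8, 2]
At position 12, page 4 is evicted.

4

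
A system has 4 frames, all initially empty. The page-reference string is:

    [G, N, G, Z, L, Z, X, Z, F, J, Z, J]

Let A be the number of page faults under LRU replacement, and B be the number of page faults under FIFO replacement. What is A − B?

-1

Under LRU: F F . F F . F . F F . . → 7 faults.
Under FIFO: F F . F F . F . F F F . → 8 faults.
A − B = 7 − 8 = -1.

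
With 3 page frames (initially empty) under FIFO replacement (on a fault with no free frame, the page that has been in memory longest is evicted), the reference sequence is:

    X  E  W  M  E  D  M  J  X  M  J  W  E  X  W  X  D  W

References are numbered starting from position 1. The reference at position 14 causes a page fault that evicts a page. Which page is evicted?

M

pos 1: X -> miss, frames {X}
pos 2: E -> miss, frames {X,E}
pos 3: W -> miss, frames {X,E,W}
pos 4: M -> miss, evict X, frames {E,W,M}
pos 5: E -> hit
pos 6: D -> miss, evict E, frames {W,M,D}
pos 7: M -> hit
pos 8: J -> miss, evict W, frames {M,D,J}
pos 9: X -> miss, evict M, frames {D,J,X}
pos 10: M -> miss, evict D, frames {J,X,M}
pos 11: J -> hit
pos 12: W -> miss, evict J, frames {X,M,W}
pos 13: E -> miss, evict X, frames {M,W,E}
pos 14: X -> miss, evict M, frames {W,E,X}
At position 14, page M is evicted.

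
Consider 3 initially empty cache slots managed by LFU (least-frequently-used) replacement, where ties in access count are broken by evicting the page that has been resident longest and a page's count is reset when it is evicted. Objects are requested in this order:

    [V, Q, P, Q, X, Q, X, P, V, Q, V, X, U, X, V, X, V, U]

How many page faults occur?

8

V: miss, frames (V)
Q: miss, frames (V Q)
P: miss, frames (V Q P)
Q: hit
X: miss, evict V, frames (Q P X)
Q: hit
X: hit
P: hit
V: miss, evict P, frames (Q X V)
Q: hit
V: hit
X: hit
U: miss, evict V, frames (Q X U)
X: hit
V: miss, evict U, frames (Q X V)
X: hit
V: hit
U: miss, evict V, frames (Q X U)
Page faults: 8.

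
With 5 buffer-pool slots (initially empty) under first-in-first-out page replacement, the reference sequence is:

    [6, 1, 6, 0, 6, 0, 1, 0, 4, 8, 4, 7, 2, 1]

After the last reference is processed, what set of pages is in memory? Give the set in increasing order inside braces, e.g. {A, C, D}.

{1, 2, 4, 7, 8}

6 -> miss, frames {6}
1 -> miss, frames {6,1}
6 -> hit
0 -> miss, frames {6,1,0}
6 -> hit
0 -> hit
1 -> hit
0 -> hit
4 -> miss, frames {6,1,0,4}
8 -> miss, frames {6,1,0,4,8}
4 -> hit
7 -> miss, evict 6, frames {1,0,4,8,7}
2 -> miss, evict 1, frames {0,4,8,7,2}
1 -> miss, evict 0, frames {4,8,7,2,1}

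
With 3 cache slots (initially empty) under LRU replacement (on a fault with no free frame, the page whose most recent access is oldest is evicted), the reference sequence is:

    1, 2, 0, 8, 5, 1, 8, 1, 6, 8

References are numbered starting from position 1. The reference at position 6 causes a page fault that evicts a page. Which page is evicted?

pos 1: 1: miss, frames [1]
pos 2: 2: miss, frames [1, 2]
pos 3: 0: miss, frames [1, 2, 0]
pos 4: 8: miss, evict 1, frames [2, 0, 8]
pos 5: 5: miss, evict 2, frames [0, 8, 5]
pos 6: 1: miss, evict 0, frames [8, 5, 1]
At position 6, page 0 is evicted.

0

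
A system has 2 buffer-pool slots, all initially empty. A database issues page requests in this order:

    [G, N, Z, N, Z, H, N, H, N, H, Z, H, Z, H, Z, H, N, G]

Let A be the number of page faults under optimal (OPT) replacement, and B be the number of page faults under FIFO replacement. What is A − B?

Under OPT: F F F . . F . . . . F . . . . . F F → 7 faults.
Under FIFO: F F F . . F F . . . F F . . . . F F → 9 faults.
A − B = 7 − 9 = -2.

-2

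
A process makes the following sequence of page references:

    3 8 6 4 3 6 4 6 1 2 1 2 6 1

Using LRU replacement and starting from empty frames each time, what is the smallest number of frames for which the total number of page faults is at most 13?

2

f=1: 14 faults
f=2: 11 faults
f=3: 7 faults
f=4: 6 faults
f=5: 6 faults
f=6: 6 faults
Smallest f with faults ≤ 13 is 2.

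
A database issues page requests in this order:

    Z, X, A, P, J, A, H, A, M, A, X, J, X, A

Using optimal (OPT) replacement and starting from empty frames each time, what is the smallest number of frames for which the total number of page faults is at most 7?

4

f=1: 14 faults
f=2: 10 faults
f=3: 8 faults
f=4: 7 faults
f=5: 7 faults
f=6: 7 faults
f=7: 7 faults
Smallest f with faults ≤ 7 is 4.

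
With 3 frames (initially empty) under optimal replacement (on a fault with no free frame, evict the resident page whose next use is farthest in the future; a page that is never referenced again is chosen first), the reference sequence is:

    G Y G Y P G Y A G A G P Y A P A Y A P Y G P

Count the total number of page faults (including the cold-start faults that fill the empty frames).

6

G: fault, frames (G)
Y: fault, frames (G Y)
G: hit
Y: hit
P: fault, frames (G Y P)
G: hit
Y: hit
A: fault, evict Y, frames (G P A)
G: hit
A: hit
G: hit
P: hit
Y: fault, evict G, frames (P A Y)
A: hit
P: hit
A: hit
Y: hit
A: hit
P: hit
Y: hit
G: fault, evict Y, frames (P A G)
P: hit
Page faults: 6.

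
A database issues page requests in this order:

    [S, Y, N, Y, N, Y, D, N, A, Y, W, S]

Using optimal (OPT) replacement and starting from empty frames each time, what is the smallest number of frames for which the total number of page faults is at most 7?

f=1: 12 faults
f=2: 8 faults
f=3: 7 faults
f=4: 6 faults
f=5: 6 faults
f=6: 6 faults
Smallest f with faults ≤ 7 is 3.

3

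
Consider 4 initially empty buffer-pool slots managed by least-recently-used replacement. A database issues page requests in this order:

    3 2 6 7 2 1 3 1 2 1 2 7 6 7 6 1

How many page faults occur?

3 -> miss, frames {3}
2 -> miss, frames {3,2}
6 -> miss, frames {3,2,6}
7 -> miss, frames {3,2,6,7}
2 -> hit
1 -> miss, evict 3, frames {6,7,2,1}
3 -> miss, evict 6, frames {7,2,1,3}
1 -> hit
2 -> hit
1 -> hit
2 -> hit
7 -> hit
6 -> miss, evict 3, frames {1,2,7,6}
7 -> hit
6 -> hit
1 -> hit
Page faults: 7.

7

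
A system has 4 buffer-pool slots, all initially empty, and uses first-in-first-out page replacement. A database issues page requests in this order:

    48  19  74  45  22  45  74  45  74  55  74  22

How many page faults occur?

48 -> miss, frames (48)
19 -> miss, frames (48 19)
74 -> miss, frames (48 19 74)
45 -> miss, frames (48 19 74 45)
22 -> miss, evict 48, frames (19 74 45 22)
45 -> hit
74 -> hit
45 -> hit
74 -> hit
55 -> miss, evict 19, frames (74 45 22 55)
74 -> hit
22 -> hit
Page faults: 6.

6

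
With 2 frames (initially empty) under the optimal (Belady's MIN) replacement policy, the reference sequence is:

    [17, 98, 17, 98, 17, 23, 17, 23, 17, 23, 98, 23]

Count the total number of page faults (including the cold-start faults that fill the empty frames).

4

17 → miss, frames {17}
98 → miss, frames {17,98}
17 → hit
98 → hit
17 → hit
23 → miss, evict 98, frames {17,23}
17 → hit
23 → hit
17 → hit
23 → hit
98 → miss, evict 17, frames {23,98}
23 → hit
Page faults: 4.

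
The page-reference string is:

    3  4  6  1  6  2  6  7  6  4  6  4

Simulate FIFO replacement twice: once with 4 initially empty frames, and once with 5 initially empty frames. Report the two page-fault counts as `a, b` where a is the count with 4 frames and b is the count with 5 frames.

4 frames: F F F F . F . F . F F . → 8 faults.
5 frames: F F F F . F . F . . . . → 6 faults.
6 < 8: adding a frame reduced faults, as is typical.

8, 6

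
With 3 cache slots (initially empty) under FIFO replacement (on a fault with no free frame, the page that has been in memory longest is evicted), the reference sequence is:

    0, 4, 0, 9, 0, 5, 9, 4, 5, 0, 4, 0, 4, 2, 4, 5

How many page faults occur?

8

0: fault, frames {0}
4: fault, frames {0,4}
0: hit
9: fault, frames {0,4,9}
0: hit
5: fault, evict 0, frames {4,9,5}
9: hit
4: hit
5: hit
0: fault, evict 4, frames {9,5,0}
4: fault, evict 9, frames {5,0,4}
0: hit
4: hit
2: fault, evict 5, frames {0,4,2}
4: hit
5: fault, evict 0, frames {4,2,5}
Page faults: 8.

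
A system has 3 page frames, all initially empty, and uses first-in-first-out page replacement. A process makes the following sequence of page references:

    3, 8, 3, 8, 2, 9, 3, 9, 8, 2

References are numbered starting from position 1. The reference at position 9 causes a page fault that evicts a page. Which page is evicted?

pos 1: 3 → fault, frames [3]
pos 2: 8 → fault, frames [3, 8]
pos 3: 3 → hit
pos 4: 8 → hit
pos 5: 2 → fault, frames [3, 8, 2]
pos 6: 9 → fault, evict 3, frames [8, 2, 9]
pos 7: 3 → fault, evict 8, frames [2, 9, 3]
pos 8: 9 → hit
pos 9: 8 → fault, evict 2, frames [9, 3, 8]
At position 9, page 2 is evicted.

2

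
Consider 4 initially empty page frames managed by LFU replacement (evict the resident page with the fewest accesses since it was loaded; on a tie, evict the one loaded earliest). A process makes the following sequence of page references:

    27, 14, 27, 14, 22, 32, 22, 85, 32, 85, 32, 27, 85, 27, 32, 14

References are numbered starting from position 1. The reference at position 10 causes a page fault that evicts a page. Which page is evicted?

pos 1: 27: fault, frames [27]
pos 2: 14: fault, frames [27, 14]
pos 3: 27: hit
pos 4: 14: hit
pos 5: 22: fault, frames [27, 14, 22]
pos 6: 32: fault, frames [27, 14, 22, 32]
pos 7: 22: hit
pos 8: 85: fault, evict 32, frames [27, 14, 22, 85]
pos 9: 32: fault, evict 85, frames [27, 14, 22, 32]
pos 10: 85: fault, evict 32, frames [27, 14, 22, 85]
At position 10, page 32 is evicted.

32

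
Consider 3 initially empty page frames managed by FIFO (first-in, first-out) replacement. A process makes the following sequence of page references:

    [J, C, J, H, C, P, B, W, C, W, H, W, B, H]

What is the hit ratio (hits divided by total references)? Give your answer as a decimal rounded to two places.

0.36

J → miss, frames {J}
C → miss, frames {J,C}
J → hit
H → miss, frames {J,C,H}
C → hit
P → miss, evict J, frames {C,H,P}
B → miss, evict C, frames {H,P,B}
W → miss, evict H, frames {P,B,W}
C → miss, evict P, frames {B,W,C}
W → hit
H → miss, evict B, frames {W,C,H}
W → hit
B → miss, evict W, frames {C,H,B}
H → hit
Hits: 5 of 14 references → 5/14 = 0.3571.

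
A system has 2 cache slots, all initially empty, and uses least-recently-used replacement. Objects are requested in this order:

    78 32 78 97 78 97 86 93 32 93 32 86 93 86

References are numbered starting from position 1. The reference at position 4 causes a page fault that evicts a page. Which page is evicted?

32

pos 1: 78 → fault, frames [78]
pos 2: 32 → fault, frames [78, 32]
pos 3: 78 → hit
pos 4: 97 → fault, evict 32, frames [78, 97]
At position 4, page 32 is evicted.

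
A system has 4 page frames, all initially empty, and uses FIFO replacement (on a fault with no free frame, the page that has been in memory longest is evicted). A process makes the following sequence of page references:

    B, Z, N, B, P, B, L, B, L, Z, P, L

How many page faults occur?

7

B -> miss, frames (B)
Z -> miss, frames (B Z)
N -> miss, frames (B Z N)
B -> hit
P -> miss, frames (B Z N P)
B -> hit
L -> miss, evict B, frames (Z N P L)
B -> miss, evict Z, frames (N P L B)
L -> hit
Z -> miss, evict N, frames (P L B Z)
P -> hit
L -> hit
Page faults: 7.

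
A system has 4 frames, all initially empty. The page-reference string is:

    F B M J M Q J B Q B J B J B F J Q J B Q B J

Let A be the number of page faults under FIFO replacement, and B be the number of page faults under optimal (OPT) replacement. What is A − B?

Under FIFO: F F F F . F . . . . . . . . F . . . F . . . → 7 faults.
Under OPT: F F F F . F . . . . . . . . . . . . . . . . → 5 faults.
A − B = 7 − 5 = 2.

2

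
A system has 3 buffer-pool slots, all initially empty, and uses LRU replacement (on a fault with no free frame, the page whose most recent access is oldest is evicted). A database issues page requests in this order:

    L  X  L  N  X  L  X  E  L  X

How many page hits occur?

6

L -> fault, frames [L]
X -> fault, frames [L, X]
L -> hit
N -> fault, frames [X, L, N]
X -> hit
L -> hit
X -> hit
E -> fault, evict N, frames [L, X, E]
L -> hit
X -> hit
Hits: 6.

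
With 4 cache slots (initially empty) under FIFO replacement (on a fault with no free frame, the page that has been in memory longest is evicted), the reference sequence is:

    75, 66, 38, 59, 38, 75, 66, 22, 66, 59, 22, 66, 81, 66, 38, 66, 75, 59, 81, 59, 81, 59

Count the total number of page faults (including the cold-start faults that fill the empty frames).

75 → miss, frames [75]
66 → miss, frames [75, 66]
38 → miss, frames [75, 66, 38]
59 → miss, frames [75, 66, 38, 59]
38 → hit
75 → hit
66 → hit
22 → miss, evict 75, frames [66, 38, 59, 22]
66 → hit
59 → hit
22 → hit
66 → hit
81 → miss, evict 66, frames [38, 59, 22, 81]
66 → miss, evict 38, frames [59, 22, 81, 66]
38 → miss, evict 59, frames [22, 81, 66, 38]
66 → hit
75 → miss, evict 22, frames [81, 66, 38, 75]
59 → miss, evict 81, frames [66, 38, 75, 59]
81 → miss, evict 66, frames [38, 75, 59, 81]
59 → hit
81 → hit
59 → hit
Page faults: 11.

11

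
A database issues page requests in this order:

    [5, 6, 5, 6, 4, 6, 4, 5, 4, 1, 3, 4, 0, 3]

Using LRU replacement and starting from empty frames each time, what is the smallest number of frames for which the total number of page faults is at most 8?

3

f=1: 14 faults
f=2: 9 faults
f=3: 6 faults
f=4: 6 faults
f=5: 6 faults
f=6: 6 faults
Smallest f with faults ≤ 8 is 3.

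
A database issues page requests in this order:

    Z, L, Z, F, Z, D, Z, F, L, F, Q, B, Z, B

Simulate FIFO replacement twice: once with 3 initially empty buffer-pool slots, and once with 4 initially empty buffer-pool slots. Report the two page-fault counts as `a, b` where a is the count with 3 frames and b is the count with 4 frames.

10, 7

3 frames: F F . F . F F . F F F F F . → 10 faults.
4 frames: F F . F . F . . . . F F F . → 7 faults.
7 < 10: adding a frame reduced faults, as is typical.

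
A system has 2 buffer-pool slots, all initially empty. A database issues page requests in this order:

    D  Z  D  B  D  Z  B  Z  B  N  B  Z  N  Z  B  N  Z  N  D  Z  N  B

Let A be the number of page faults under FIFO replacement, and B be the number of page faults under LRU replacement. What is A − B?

-1

Under FIFO: F F . F F F F . . F . F . . F F F . F . F F → 14 faults.
Under LRU: F F . F . F F . . F . F F . F F F . F F F F → 15 faults.
A − B = 14 − 15 = -1.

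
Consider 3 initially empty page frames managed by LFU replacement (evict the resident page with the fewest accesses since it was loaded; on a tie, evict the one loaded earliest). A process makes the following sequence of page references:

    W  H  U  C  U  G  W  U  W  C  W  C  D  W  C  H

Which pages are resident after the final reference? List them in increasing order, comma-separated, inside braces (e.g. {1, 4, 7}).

W -> miss, frames [W]
H -> miss, frames [W, H]
U -> miss, frames [W, H, U]
C -> miss, evict W, frames [H, U, C]
U -> hit
G -> miss, evict H, frames [U, C, G]
W -> miss, evict C, frames [U, G, W]
U -> hit
W -> hit
C -> miss, evict G, frames [U, W, C]
W -> hit
C -> hit
D -> miss, evict C, frames [U, W, D]
W -> hit
C -> miss, evict D, frames [U, W, C]
H -> miss, evict C, frames [U, W, H]

{H, U, W}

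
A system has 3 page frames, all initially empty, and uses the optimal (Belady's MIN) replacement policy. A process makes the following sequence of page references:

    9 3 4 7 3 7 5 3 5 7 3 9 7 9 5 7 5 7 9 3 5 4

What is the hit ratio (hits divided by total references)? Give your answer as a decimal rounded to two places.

9 -> miss, frames {9}
3 -> miss, frames {9,3}
4 -> miss, frames {9,3,4}
7 -> miss, evict 4, frames {9,3,7}
3 -> hit
7 -> hit
5 -> miss, evict 9, frames {3,7,5}
3 -> hit
5 -> hit
7 -> hit
3 -> hit
9 -> miss, evict 3, frames {7,5,9}
7 -> hit
9 -> hit
5 -> hit
7 -> hit
5 -> hit
7 -> hit
9 -> hit
3 -> miss, evict 9, frames {7,5,3}
5 -> hit
4 -> miss, evict 3, frames {7,5,4}
Hits: 14 of 22 references → 14/22 = 0.6364.

0.64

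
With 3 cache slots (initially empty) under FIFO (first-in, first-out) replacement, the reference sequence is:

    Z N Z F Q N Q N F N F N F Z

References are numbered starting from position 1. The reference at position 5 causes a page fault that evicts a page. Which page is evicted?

Z

pos 1: Z -> miss, frames {Z}
pos 2: N -> miss, frames {Z,N}
pos 3: Z -> hit
pos 4: F -> miss, frames {Z,N,F}
pos 5: Q -> miss, evict Z, frames {N,F,Q}
At position 5, page Z is evicted.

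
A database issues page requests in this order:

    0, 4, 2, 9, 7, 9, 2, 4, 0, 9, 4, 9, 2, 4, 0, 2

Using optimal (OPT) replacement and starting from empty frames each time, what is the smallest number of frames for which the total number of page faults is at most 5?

f=1: 16 faults
f=2: 11 faults
f=3: 8 faults
f=4: 6 faults
f=5: 5 faults
Smallest f with faults ≤ 5 is 5.

5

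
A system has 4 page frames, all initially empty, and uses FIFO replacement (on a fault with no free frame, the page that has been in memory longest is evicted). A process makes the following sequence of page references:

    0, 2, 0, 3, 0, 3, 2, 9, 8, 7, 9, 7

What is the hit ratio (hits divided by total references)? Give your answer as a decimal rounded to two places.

0.50

0 → fault, frames (0)
2 → fault, frames (0 2)
0 → hit
3 → fault, frames (0 2 3)
0 → hit
3 → hit
2 → hit
9 → fault, frames (0 2 3 9)
8 → fault, evict 0, frames (2 3 9 8)
7 → fault, evict 2, frames (3 9 8 7)
9 → hit
7 → hit
Hits: 6 of 12 references → 6/12 = 0.5000.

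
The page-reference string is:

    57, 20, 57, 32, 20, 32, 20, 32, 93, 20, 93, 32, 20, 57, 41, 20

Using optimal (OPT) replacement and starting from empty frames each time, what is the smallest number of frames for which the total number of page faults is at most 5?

4

f=1: 16 faults
f=2: 7 faults
f=3: 6 faults
f=4: 5 faults
f=5: 5 faults
Smallest f with faults ≤ 5 is 4.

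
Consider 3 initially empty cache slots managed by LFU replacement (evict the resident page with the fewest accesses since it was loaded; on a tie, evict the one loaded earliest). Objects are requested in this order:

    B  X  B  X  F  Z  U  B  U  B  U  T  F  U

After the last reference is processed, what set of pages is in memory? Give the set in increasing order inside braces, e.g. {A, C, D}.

{B, F, U}

B: fault, frames (B)
X: fault, frames (B X)
B: hit
X: hit
F: fault, frames (B X F)
Z: fault, evict F, frames (B X Z)
U: fault, evict Z, frames (B X U)
B: hit
U: hit
B: hit
U: hit
T: fault, evict X, frames (B U T)
F: fault, evict T, frames (B U F)
U: hit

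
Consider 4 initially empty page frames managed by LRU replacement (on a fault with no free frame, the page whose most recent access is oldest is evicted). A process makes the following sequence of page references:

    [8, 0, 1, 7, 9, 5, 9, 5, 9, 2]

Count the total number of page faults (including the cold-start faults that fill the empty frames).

7

8: fault, frames (8)
0: fault, frames (8 0)
1: fault, frames (8 0 1)
7: fault, frames (8 0 1 7)
9: fault, evict 8, frames (0 1 7 9)
5: fault, evict 0, frames (1 7 9 5)
9: hit
5: hit
9: hit
2: fault, evict 1, frames (7 5 9 2)
Page faults: 7.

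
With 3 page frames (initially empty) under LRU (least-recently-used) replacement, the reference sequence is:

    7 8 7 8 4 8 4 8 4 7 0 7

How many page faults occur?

7 → miss, frames (7)
8 → miss, frames (7 8)
7 → hit
8 → hit
4 → miss, frames (7 8 4)
8 → hit
4 → hit
8 → hit
4 → hit
7 → hit
0 → miss, evict 8, frames (4 7 0)
7 → hit
Page faults: 4.

4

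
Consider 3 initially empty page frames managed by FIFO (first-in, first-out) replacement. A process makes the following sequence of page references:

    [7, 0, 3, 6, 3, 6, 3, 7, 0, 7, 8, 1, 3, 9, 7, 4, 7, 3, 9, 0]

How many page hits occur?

5

7 -> fault, frames (7)
0 -> fault, frames (7 0)
3 -> fault, frames (7 0 3)
6 -> fault, evict 7, frames (0 3 6)
3 -> hit
6 -> hit
3 -> hit
7 -> fault, evict 0, frames (3 6 7)
0 -> fault, evict 3, frames (6 7 0)
7 -> hit
8 -> fault, evict 6, frames (7 0 8)
1 -> fault, evict 7, frames (0 8 1)
3 -> fault, evict 0, frames (8 1 3)
9 -> fault, evict 8, frames (1 3 9)
7 -> fault, evict 1, frames (3 9 7)
4 -> fault, evict 3, frames (9 7 4)
7 -> hit
3 -> fault, evict 9, frames (7 4 3)
9 -> fault, evict 7, frames (4 3 9)
0 -> fault, evict 4, frames (3 9 0)
Hits: 5.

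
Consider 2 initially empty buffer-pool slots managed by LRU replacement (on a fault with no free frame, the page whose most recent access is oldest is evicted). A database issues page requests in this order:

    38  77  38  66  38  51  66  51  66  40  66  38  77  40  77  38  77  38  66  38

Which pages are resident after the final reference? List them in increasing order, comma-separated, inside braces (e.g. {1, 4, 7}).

{38, 66}

38 → fault, frames {38}
77 → fault, frames {38,77}
38 → hit
66 → fault, evict 77, frames {38,66}
38 → hit
51 → fault, evict 66, frames {38,51}
66 → fault, evict 38, frames {51,66}
51 → hit
66 → hit
40 → fault, evict 51, frames {66,40}
66 → hit
38 → fault, evict 40, frames {66,38}
77 → fault, evict 66, frames {38,77}
40 → fault, evict 38, frames {77,40}
77 → hit
38 → fault, evict 40, frames {77,38}
77 → hit
38 → hit
66 → fault, evict 77, frames {38,66}
38 → hit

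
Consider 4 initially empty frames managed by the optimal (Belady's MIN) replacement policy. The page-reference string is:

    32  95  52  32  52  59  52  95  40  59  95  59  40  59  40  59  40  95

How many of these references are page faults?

5

32: miss, frames [32]
95: miss, frames [32, 95]
52: miss, frames [32, 95, 52]
32: hit
52: hit
59: miss, frames [32, 95, 52, 59]
52: hit
95: hit
40: miss, evict 52, frames [32, 95, 59, 40]
59: hit
95: hit
59: hit
40: hit
59: hit
40: hit
59: hit
40: hit
95: hit
Page faults: 5.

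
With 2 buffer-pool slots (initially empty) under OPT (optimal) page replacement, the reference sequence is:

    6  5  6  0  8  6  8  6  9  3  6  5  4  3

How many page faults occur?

8

6 → miss, frames {6}
5 → miss, frames {6,5}
6 → hit
0 → miss, evict 5, frames {6,0}
8 → miss, evict 0, frames {6,8}
6 → hit
8 → hit
6 → hit
9 → miss, evict 8, frames {6,9}
3 → miss, evict 9, frames {6,3}
6 → hit
5 → miss, evict 6, frames {3,5}
4 → miss, evict 5, frames {3,4}
3 → hit
Page faults: 8.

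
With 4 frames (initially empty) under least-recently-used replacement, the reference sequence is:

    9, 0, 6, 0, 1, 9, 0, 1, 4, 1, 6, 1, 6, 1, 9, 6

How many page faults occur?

7

9 → miss, frames (9)
0 → miss, frames (9 0)
6 → miss, frames (9 0 6)
0 → hit
1 → miss, frames (9 6 0 1)
9 → hit
0 → hit
1 → hit
4 → miss, evict 6, frames (9 0 1 4)
1 → hit
6 → miss, evict 9, frames (0 4 1 6)
1 → hit
6 → hit
1 → hit
9 → miss, evict 0, frames (4 6 1 9)
6 → hit
Page faults: 7.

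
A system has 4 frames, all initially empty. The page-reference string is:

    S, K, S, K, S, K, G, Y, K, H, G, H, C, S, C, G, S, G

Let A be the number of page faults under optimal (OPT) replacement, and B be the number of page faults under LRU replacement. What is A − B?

Under OPT: F F . . . . F F . F . . F . . . . . → 6 faults.
Under LRU: F F . . . . F F . F . . F F . . . . → 7 faults.
A − B = 6 − 7 = -1.

-1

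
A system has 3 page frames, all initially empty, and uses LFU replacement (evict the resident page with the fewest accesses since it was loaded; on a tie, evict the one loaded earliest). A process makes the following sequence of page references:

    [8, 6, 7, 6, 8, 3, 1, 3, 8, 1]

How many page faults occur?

8 -> fault, frames (8)
6 -> fault, frames (8 6)
7 -> fault, frames (8 6 7)
6 -> hit
8 -> hit
3 -> fault, evict 7, frames (8 6 3)
1 -> fault, evict 3, frames (8 6 1)
3 -> fault, evict 1, frames (8 6 3)
8 -> hit
1 -> fault, evict 3, frames (8 6 1)
Page faults: 7.

7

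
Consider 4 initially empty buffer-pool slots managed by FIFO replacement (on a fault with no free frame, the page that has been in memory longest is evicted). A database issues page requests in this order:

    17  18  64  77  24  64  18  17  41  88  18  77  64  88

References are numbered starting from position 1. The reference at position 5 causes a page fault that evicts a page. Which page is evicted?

pos 1: 17 → fault, frames [17]
pos 2: 18 → fault, frames [17, 18]
pos 3: 64 → fault, frames [17, 18, 64]
pos 4: 77 → fault, frames [17, 18, 64, 77]
pos 5: 24 → fault, evict 17, frames [18, 64, 77, 24]
At position 5, page 17 is evicted.

17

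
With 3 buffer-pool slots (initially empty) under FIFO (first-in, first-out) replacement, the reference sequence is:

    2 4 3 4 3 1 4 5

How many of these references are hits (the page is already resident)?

3

2 -> fault, frames (2)
4 -> fault, frames (2 4)
3 -> fault, frames (2 4 3)
4 -> hit
3 -> hit
1 -> fault, evict 2, frames (4 3 1)
4 -> hit
5 -> fault, evict 4, frames (3 1 5)
Hits: 3.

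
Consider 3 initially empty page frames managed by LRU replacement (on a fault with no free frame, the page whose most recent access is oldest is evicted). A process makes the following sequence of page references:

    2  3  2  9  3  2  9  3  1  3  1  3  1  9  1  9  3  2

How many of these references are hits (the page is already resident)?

2 -> fault, frames {2}
3 -> fault, frames {2,3}
2 -> hit
9 -> fault, frames {3,2,9}
3 -> hit
2 -> hit
9 -> hit
3 -> hit
1 -> fault, evict 2, frames {9,3,1}
3 -> hit
1 -> hit
3 -> hit
1 -> hit
9 -> hit
1 -> hit
9 -> hit
3 -> hit
2 -> fault, evict 1, frames {9,3,2}
Hits: 13.

13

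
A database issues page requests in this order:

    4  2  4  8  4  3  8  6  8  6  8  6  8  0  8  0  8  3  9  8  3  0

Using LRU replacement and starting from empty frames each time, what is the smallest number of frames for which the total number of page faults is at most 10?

f=1: 22 faults
f=2: 12 faults
f=3: 9 faults
f=4: 7 faults
f=5: 7 faults
f=6: 7 faults
f=7: 7 faults
Smallest f with faults ≤ 10 is 3.

3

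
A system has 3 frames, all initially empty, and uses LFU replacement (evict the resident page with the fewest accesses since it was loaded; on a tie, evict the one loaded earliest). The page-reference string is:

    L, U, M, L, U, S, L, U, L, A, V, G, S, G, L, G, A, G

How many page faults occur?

11

L -> miss, frames [L]
U -> miss, frames [L, U]
M -> miss, frames [L, U, M]
L -> hit
U -> hit
S -> miss, evict M, frames [L, U, S]
L -> hit
U -> hit
L -> hit
A -> miss, evict S, frames [L, U, A]
V -> miss, evict A, frames [L, U, V]
G -> miss, evict V, frames [L, U, G]
S -> miss, evict G, frames [L, U, S]
G -> miss, evict S, frames [L, U, G]
L -> hit
G -> hit
A -> miss, evict G, frames [L, U, A]
G -> miss, evict A, frames [L, U, G]
Page faults: 11.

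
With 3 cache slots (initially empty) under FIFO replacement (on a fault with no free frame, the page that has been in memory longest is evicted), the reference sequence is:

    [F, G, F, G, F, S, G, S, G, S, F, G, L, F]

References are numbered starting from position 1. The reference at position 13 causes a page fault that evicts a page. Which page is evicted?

pos 1: F → fault, frames {F}
pos 2: G → fault, frames {F,G}
pos 3: F → hit
pos 4: G → hit
pos 5: F → hit
pos 6: S → fault, frames {F,G,S}
pos 7: G → hit
pos 8: S → hit
pos 9: G → hit
pos 10: S → hit
pos 11: F → hit
pos 12: G → hit
pos 13: L → fault, evict F, frames {G,S,L}
At position 13, page F is evicted.

F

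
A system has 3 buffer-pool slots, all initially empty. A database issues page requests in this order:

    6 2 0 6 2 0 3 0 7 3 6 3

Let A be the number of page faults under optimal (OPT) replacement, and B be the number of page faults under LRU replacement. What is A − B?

-1

Under OPT: F F F . . . F . F . . . → 5 faults.
Under LRU: F F F . . . F . F . F . → 6 faults.
A − B = 5 − 6 = -1.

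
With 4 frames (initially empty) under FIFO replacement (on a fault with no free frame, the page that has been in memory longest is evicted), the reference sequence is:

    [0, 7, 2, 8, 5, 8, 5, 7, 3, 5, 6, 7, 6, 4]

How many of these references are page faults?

9

0 → fault, frames (0)
7 → fault, frames (0 7)
2 → fault, frames (0 7 2)
8 → fault, frames (0 7 2 8)
5 → fault, evict 0, frames (7 2 8 5)
8 → hit
5 → hit
7 → hit
3 → fault, evict 7, frames (2 8 5 3)
5 → hit
6 → fault, evict 2, frames (8 5 3 6)
7 → fault, evict 8, frames (5 3 6 7)
6 → hit
4 → fault, evict 5, frames (3 6 7 4)
Page faults: 9.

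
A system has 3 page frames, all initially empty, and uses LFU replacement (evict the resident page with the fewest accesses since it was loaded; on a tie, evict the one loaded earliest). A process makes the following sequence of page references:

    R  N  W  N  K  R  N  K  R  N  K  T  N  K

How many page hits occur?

8

R -> fault, frames {R}
N -> fault, frames {R,N}
W -> fault, frames {R,N,W}
N -> hit
K -> fault, evict R, frames {N,W,K}
R -> fault, evict W, frames {N,K,R}
N -> hit
K -> hit
R -> hit
N -> hit
K -> hit
T -> fault, evict R, frames {N,K,T}
N -> hit
K -> hit
Hits: 8.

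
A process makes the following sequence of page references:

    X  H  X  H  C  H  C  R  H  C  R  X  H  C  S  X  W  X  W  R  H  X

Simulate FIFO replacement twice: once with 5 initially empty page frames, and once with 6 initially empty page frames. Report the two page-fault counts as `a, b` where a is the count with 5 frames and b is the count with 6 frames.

5 frames: F F . . F . . F . . . . . . F . F F . . F . → 8 faults.
6 frames: F F . . F . . F . . . . . . F . F . . . . . → 6 faults.
6 < 8: adding a frame reduced faults, as is typical.

8, 6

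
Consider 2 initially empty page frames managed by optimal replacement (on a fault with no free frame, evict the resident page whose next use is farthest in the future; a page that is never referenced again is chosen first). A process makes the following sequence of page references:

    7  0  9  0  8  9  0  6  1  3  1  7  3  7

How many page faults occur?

9

7 → fault, frames {7}
0 → fault, frames {7,0}
9 → fault, evict 7, frames {0,9}
0 → hit
8 → fault, evict 0, frames {9,8}
9 → hit
0 → fault, evict 8, frames {9,0}
6 → fault, evict 0, frames {9,6}
1 → fault, evict 6, frames {9,1}
3 → fault, evict 9, frames {1,3}
1 → hit
7 → fault, evict 1, frames {3,7}
3 → hit
7 → hit
Page faults: 9.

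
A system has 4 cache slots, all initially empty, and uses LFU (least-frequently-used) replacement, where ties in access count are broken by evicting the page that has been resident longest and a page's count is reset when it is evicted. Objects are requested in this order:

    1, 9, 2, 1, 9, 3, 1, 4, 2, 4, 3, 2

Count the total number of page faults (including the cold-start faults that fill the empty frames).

8

1 -> miss, frames (1)
9 -> miss, frames (1 9)
2 -> miss, frames (1 9 2)
1 -> hit
9 -> hit
3 -> miss, frames (1 9 2 3)
1 -> hit
4 -> miss, evict 2, frames (1 9 3 4)
2 -> miss, evict 3, frames (1 9 4 2)
4 -> hit
3 -> miss, evict 2, frames (1 9 4 3)
2 -> miss, evict 3, frames (1 9 4 2)
Page faults: 8.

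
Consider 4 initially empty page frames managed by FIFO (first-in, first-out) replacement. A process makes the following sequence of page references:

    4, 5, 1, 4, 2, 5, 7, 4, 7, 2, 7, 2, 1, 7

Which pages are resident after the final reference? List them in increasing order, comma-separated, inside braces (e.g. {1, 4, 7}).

{1, 2, 4, 7}

4 -> fault, frames {4}
5 -> fault, frames {4,5}
1 -> fault, frames {4,5,1}
4 -> hit
2 -> fault, frames {4,5,1,2}
5 -> hit
7 -> fault, evict 4, frames {5,1,2,7}
4 -> fault, evict 5, frames {1,2,7,4}
7 -> hit
2 -> hit
7 -> hit
2 -> hit
1 -> hit
7 -> hit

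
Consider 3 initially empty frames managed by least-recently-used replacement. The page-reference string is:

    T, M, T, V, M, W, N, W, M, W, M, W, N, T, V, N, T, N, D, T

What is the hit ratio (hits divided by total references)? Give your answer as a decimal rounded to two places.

T → fault, frames (T)
M → fault, frames (T M)
T → hit
V → fault, frames (M T V)
M → hit
W → fault, evict T, frames (V M W)
N → fault, evict V, frames (M W N)
W → hit
M → hit
W → hit
M → hit
W → hit
N → hit
T → fault, evict M, frames (W N T)
V → fault, evict W, frames (N T V)
N → hit
T → hit
N → hit
D → fault, evict V, frames (T N D)
T → hit
Hits: 12 of 20 references → 12/20 = 0.6000.

0.60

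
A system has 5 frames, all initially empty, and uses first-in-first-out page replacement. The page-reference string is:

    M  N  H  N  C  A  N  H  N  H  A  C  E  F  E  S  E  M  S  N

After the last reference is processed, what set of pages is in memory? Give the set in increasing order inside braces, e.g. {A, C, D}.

{E, F, M, N, S}

M → fault, frames [M]
N → fault, frames [M, N]
H → fault, frames [M, N, H]
N → hit
C → fault, frames [M, N, H, C]
A → fault, frames [M, N, H, C, A]
N → hit
H → hit
N → hit
H → hit
A → hit
C → hit
E → fault, evict M, frames [N, H, C, A, E]
F → fault, evict N, frames [H, C, A, E, F]
E → hit
S → fault, evict H, frames [C, A, E, F, S]
E → hit
M → fault, evict C, frames [A, E, F, S, M]
S → hit
N → fault, evict A, frames [E, F, S, M, N]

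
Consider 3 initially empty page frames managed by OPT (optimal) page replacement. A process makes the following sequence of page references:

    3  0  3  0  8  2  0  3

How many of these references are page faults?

4

3 -> fault, frames {3}
0 -> fault, frames {3,0}
3 -> hit
0 -> hit
8 -> fault, frames {3,0,8}
2 -> fault, evict 8, frames {3,0,2}
0 -> hit
3 -> hit
Page faults: 4.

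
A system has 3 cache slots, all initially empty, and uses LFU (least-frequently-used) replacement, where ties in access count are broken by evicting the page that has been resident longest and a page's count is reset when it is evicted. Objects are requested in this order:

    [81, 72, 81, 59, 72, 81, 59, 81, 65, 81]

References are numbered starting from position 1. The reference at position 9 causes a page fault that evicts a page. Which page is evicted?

72

pos 1: 81 → miss, frames [81]
pos 2: 72 → miss, frames [81, 72]
pos 3: 81 → hit
pos 4: 59 → miss, frames [81, 72, 59]
pos 5: 72 → hit
pos 6: 81 → hit
pos 7: 59 → hit
pos 8: 81 → hit
pos 9: 65 → miss, evict 72, frames [81, 59, 65]
At position 9, page 72 is evicted.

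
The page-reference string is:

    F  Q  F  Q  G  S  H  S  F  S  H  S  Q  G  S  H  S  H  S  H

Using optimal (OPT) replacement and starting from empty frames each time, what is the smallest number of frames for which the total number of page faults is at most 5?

f=1: 20 faults
f=2: 10 faults
f=3: 7 faults
f=4: 6 faults
f=5: 5 faults
Smallest f with faults ≤ 5 is 5.

5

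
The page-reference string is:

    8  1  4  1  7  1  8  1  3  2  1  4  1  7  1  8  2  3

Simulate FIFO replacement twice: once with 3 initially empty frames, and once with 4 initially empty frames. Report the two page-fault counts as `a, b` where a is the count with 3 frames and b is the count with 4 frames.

14, 12

3 frames: F F F . F . F F F F . F F F . F F F → 14 faults.
4 frames: F F F . F . . . F F F F . F . F F F → 12 faults.
12 < 14: adding a frame reduced faults, as is typical.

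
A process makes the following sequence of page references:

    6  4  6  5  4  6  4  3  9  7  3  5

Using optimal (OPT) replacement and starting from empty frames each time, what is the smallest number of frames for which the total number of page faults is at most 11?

2

f=1: 12 faults
f=2: 8 faults
f=3: 6 faults
f=4: 6 faults
f=5: 6 faults
f=6: 6 faults
Smallest f with faults ≤ 11 is 2.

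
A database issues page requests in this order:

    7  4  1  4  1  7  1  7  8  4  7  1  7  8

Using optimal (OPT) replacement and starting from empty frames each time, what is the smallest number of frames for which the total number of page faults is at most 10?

f=1: 14 faults
f=2: 8 faults
f=3: 5 faults
f=4: 4 faults
Smallest f with faults ≤ 10 is 2.

2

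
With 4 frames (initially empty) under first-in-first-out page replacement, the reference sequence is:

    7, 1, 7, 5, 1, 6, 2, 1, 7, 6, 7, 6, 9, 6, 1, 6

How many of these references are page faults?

9

7: fault, frames {7}
1: fault, frames {7,1}
7: hit
5: fault, frames {7,1,5}
1: hit
6: fault, frames {7,1,5,6}
2: fault, evict 7, frames {1,5,6,2}
1: hit
7: fault, evict 1, frames {5,6,2,7}
6: hit
7: hit
6: hit
9: fault, evict 5, frames {6,2,7,9}
6: hit
1: fault, evict 6, frames {2,7,9,1}
6: fault, evict 2, frames {7,9,1,6}
Page faults: 9.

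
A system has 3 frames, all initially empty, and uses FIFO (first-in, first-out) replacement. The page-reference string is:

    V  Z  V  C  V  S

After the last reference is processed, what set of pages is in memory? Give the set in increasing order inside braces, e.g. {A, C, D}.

{C, S, Z}

V -> miss, frames {V}
Z -> miss, frames {V,Z}
V -> hit
C -> miss, frames {V,Z,C}
V -> hit
S -> miss, evict V, frames {Z,C,S}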